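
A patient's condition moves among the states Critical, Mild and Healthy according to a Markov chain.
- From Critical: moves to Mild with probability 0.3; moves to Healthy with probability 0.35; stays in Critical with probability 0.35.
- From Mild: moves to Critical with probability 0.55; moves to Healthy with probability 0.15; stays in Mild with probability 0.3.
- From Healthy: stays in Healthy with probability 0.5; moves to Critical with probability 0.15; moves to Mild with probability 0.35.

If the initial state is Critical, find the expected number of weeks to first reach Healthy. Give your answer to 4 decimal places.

3.4483

Let t(s) be the expected number of weeks to first reach Healthy from state s, with t(Healthy) = 0. Conditioning on the first week:
t(Critical) = 1 + 0.35·t(Critical) + 0.3·t(Mild)
t(Mild) = 1 + 0.55·t(Critical) + 0.3·t(Mild)
Solving: t(Critical) = 3.4483, t(Mild) = 4.1379.
Expected weeks from Critical to Healthy: 3.4483.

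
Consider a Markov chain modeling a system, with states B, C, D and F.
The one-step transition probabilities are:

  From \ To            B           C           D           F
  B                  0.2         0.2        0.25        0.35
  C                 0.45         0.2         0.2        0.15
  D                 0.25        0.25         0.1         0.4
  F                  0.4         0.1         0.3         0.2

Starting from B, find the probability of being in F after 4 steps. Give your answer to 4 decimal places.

0.2815

Propagate the distribution vector 4 steps from B.
After 0 steps: (1.0000, 0.0000, 0.0000, 0.0000)
After 1 step: (0.2000, 0.2000, 0.2500, 0.3500)
After 2 steps: (0.3325, 0.1775, 0.2200, 0.2700)
After 3 steps: (0.3094, 0.1840, 0.2216, 0.2850)
After 4 steps: (0.3141, 0.1826, 0.2218, 0.2815)
P(in F after 4 steps) = 0.2815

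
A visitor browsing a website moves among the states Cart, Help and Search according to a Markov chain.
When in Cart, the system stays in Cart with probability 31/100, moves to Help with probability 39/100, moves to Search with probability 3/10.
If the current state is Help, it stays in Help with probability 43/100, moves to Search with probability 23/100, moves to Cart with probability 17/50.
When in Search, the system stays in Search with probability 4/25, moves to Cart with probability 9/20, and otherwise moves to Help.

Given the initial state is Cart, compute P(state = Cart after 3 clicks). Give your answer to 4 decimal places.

0.3545

Propagate the distribution vector 3 clicks from Cart.
After 0 clicks: (1.0000, 0.0000, 0.0000)
After 1 click: (0.3100, 0.3900, 0.3000)
After 2 clicks: (0.3637, 0.4056, 0.2307)
After 3 clicks: (0.3545, 0.4062, 0.2393)
P(in Cart after 3 clicks) = 0.3545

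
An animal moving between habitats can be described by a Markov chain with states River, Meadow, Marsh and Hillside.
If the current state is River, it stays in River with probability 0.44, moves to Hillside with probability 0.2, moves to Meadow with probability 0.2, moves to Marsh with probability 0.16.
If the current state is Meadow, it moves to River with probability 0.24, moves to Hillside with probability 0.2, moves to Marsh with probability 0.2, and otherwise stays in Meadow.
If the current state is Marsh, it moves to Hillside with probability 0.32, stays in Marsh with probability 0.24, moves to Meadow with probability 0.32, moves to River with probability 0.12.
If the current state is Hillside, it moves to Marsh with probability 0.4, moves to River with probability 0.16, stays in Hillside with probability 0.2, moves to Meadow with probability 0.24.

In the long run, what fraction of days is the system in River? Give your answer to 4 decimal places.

0.2401

Let the stationary distribution be π with π = πP and π_1 + π_2 + π_3 + π_4 = 1.
π_1 = 0.44·π_1 + 0.24·π_2 + 0.12·π_3 + 0.16·π_4
π_2 = 0.2·π_1 + 0.36·π_2 + 0.32·π_3 + 0.24·π_4
π_3 = 0.16·π_1 + 0.2·π_2 + 0.24·π_3 + 0.4·π_4
Solving with the normalization constraint gives π = (0.2401, 0.2842, 0.2461, 0.2295).
So the stationary probability of River is 0.2401.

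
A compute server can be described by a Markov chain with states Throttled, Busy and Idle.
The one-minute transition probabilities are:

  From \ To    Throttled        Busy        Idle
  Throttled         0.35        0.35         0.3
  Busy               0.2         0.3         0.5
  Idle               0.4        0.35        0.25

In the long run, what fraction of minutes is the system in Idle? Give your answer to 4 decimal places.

Let the stationary distribution be π with π = πP and π_1 + π_2 + π_3 = 1.
π_1 = 0.35·π_1 + 0.2·π_2 + 0.4·π_3
π_2 = 0.35·π_1 + 0.3·π_2 + 0.35·π_3
Solving with the normalization constraint gives π = (0.3175, 0.3333, 0.3492).
So the stationary probability of Idle is 0.3492.

0.3492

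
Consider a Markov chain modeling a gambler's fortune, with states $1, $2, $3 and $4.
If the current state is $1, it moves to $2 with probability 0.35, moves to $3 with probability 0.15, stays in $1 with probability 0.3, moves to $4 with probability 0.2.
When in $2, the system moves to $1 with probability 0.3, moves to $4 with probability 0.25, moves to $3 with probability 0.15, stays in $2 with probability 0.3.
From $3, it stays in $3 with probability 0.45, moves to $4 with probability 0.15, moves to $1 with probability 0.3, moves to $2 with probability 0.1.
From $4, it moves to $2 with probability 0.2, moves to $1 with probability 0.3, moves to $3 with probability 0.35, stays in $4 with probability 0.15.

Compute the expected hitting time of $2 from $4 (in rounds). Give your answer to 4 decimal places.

4.6997

Let t(s) be the expected number of rounds to first reach $2 from state s, with t($2) = 0. Conditioning on the first round:
t($1) = 1 + 0.3·t($1) + 0.15·t($3) + 0.2·t($4)
t($3) = 1 + 0.3·t($1) + 0.45·t($3) + 0.15·t($4)
t($4) = 1 + 0.3·t($1) + 0.35·t($3) + 0.15·t($4)
Solving: t($1) = 3.8903, t($3) = 5.2219, t($4) = 4.6997.
Expected rounds from $4 to $2: 4.6997.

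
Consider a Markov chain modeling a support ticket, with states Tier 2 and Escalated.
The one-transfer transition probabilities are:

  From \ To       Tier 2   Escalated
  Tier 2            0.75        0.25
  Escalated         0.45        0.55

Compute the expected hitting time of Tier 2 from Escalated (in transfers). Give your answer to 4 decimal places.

2.2222

Let t(s) be the expected number of transfers to first reach Tier 2 from state s, with t(Tier 2) = 0. Conditioning on the first transfer:
t(Escalated) = 1 + 0.55·t(Escalated)
Solving: t(Escalated) = 2.2222.
Expected transfers from Escalated to Tier 2: 2.2222.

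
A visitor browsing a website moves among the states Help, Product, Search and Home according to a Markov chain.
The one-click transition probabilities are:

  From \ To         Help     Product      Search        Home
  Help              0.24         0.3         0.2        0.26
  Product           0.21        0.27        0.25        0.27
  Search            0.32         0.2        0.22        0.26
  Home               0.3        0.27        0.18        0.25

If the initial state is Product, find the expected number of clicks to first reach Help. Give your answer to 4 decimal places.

Let t(s) be the expected number of clicks to first reach Help from state s, with t(Help) = 0. Conditioning on the first click:
t(Product) = 1 + 0.27·t(Product) + 0.25·t(Search) + 0.27·t(Home)
t(Search) = 1 + 0.2·t(Product) + 0.22·t(Search) + 0.26·t(Home)
t(Home) = 1 + 0.27·t(Product) + 0.18·t(Search) + 0.25·t(Home)
Solving: t(Product) = 3.8705, t(Search) = 3.4602, t(Home) = 3.5572.
Expected clicks from Product to Help: 3.8705.

3.8705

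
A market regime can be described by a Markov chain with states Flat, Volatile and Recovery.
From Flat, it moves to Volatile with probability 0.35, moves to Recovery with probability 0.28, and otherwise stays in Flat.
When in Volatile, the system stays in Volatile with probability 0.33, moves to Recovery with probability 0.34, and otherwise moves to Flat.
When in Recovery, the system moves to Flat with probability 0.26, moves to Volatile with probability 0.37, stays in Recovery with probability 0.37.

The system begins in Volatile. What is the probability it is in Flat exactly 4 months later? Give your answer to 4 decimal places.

0.3196

Propagate the distribution vector 4 months from Volatile.
After 0 months: (0.0000, 1.0000, 0.0000)
After 1 month: (0.3300, 0.3300, 0.3400)
After 2 months: (0.3194, 0.3502, 0.3304)
After 3 months: (0.3196, 0.3496, 0.3307)
After 4 months: (0.3196, 0.3496, 0.3307)
P(in Flat after 4 months) = 0.3196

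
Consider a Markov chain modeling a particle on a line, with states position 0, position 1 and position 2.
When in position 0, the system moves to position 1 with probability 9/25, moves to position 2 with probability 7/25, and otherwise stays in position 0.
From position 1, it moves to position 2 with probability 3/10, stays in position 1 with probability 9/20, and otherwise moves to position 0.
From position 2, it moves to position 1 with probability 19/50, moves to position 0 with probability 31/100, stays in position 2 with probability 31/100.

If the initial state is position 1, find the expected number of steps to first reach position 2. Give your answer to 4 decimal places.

3.3969

Let t(s) be the expected number of steps to first reach position 2 from state s, with t(position 2) = 0. Conditioning on the first step:
t(position 0) = 1 + 0.36·t(position 0) + 0.36·t(position 1)
t(position 1) = 1 + 0.25·t(position 0) + 0.45·t(position 1)
Solving: t(position 0) = 3.4733, t(position 1) = 3.3969.
Expected steps from position 1 to position 2: 3.3969.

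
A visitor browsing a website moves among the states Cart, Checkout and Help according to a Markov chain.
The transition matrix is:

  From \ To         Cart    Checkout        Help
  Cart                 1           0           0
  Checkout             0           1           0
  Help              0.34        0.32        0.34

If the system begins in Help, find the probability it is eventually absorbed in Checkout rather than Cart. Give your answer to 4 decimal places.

0.4848

Let h(s) be the probability of absorption at Checkout starting from transient state s. Then h(Checkout) = 1 and h(Cart) = 0. By first-step analysis:
h(Help) = 0.34·0 + 0.32·1 + 0.34·h(Help)
Solving: h(Help) = 0.4848.
Starting from Help, the probability is 0.4848.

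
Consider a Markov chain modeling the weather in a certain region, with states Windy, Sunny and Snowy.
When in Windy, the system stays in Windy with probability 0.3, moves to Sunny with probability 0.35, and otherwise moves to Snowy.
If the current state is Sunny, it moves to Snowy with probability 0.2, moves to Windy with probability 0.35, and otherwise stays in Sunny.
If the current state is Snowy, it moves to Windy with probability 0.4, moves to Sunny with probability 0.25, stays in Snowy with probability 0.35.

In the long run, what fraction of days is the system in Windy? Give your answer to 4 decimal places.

Let the stationary distribution be π with π = πP and π_1 + π_2 + π_3 = 1.
π_1 = 0.3·π_1 + 0.35·π_2 + 0.4·π_3
π_2 = 0.35·π_1 + 0.45·π_2 + 0.25·π_3
Solving with the normalization constraint gives π = (0.3475, 0.3559, 0.2966).
So the stationary probability of Windy is 0.3475.

0.3475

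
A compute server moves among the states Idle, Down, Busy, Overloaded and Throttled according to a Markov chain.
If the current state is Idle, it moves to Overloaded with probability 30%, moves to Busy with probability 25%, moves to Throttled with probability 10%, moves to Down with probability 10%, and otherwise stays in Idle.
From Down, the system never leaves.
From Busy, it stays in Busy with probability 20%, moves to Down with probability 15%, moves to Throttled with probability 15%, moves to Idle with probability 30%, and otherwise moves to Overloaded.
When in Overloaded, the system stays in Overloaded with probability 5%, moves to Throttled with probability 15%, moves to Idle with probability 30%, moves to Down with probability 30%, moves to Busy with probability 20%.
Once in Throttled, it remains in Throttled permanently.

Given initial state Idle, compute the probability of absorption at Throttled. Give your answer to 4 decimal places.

Let h(s) be the probability of absorption at Throttled starting from transient state s. Then h(Throttled) = 1 and h(Down) = 0. By first-step analysis:
h(Idle) = 0.25·h(Idle) + 0.1·0 + 0.25·h(Busy) + 0.3·h(Overloaded) + 0.1·1
h(Busy) = 0.3·h(Idle) + 0.15·0 + 0.2·h(Busy) + 0.2·h(Overloaded) + 0.15·1
h(Overloaded) = 0.3·h(Idle) + 0.3·0 + 0.2·h(Busy) + 0.05·h(Overloaded) + 0.15·1
Solving: h(Idle) = 0.4402, h(Busy) = 0.4505, h(Overloaded) = 0.3918.
Starting from Idle, the probability is 0.4402.

0.4402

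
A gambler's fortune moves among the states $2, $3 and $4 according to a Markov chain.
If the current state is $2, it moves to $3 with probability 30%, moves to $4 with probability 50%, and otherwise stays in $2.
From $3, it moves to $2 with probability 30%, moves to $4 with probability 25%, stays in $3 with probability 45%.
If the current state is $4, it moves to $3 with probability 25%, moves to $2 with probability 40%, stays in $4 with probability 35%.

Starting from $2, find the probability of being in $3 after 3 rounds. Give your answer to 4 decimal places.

Propagate the distribution vector 3 rounds from $2.
After 0 rounds: (1.0000, 0.0000, 0.0000)
After 1 round: (0.2000, 0.3000, 0.5000)
After 2 rounds: (0.3300, 0.3200, 0.3500)
After 3 rounds: (0.3020, 0.3305, 0.3675)
P(in $3 after 3 rounds) = 0.3305

0.3305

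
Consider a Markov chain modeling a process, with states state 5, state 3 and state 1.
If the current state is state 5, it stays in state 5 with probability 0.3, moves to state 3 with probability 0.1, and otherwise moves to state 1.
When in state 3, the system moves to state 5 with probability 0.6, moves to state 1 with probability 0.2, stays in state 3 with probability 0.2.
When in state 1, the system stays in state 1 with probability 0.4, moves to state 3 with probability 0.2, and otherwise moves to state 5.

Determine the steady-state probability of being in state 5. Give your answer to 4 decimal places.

0.3929

Let the stationary distribution be π with π = πP and π_1 + π_2 + π_3 = 1.
π_1 = 0.3·π_1 + 0.6·π_2 + 0.4·π_3
π_2 = 0.1·π_1 + 0.2·π_2 + 0.2·π_3
Solving with the normalization constraint gives π = (0.3929, 0.1607, 0.4464).
So the stationary probability of state 5 is 0.3929.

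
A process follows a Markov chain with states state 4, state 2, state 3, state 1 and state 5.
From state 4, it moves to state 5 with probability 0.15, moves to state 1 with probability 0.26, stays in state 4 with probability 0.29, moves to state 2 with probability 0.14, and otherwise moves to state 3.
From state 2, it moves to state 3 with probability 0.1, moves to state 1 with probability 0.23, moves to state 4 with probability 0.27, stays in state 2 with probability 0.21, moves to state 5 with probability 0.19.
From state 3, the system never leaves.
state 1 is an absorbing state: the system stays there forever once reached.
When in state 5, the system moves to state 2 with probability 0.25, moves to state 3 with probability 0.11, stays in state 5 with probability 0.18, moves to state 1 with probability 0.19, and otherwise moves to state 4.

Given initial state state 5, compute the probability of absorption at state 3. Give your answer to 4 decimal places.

Let h(s) be the probability of absorption at state 3 starting from transient state s. Then h(state 3) = 1 and h(state 1) = 0. By first-step analysis:
h(state 4) = 0.29·h(state 4) + 0.14·h(state 2) + 0.16·1 + 0.26·0 + 0.15·h(state 5)
h(state 2) = 0.27·h(state 4) + 0.21·h(state 2) + 0.1·1 + 0.23·0 + 0.19·h(state 5)
h(state 5) = 0.27·h(state 4) + 0.25·h(state 2) + 0.11·1 + 0.19·0 + 0.18·h(state 5)
Solving: h(state 4) = 0.3678, h(state 2) = 0.3385, h(state 5) = 0.3585.
Starting from state 5, the probability is 0.3585.

0.3585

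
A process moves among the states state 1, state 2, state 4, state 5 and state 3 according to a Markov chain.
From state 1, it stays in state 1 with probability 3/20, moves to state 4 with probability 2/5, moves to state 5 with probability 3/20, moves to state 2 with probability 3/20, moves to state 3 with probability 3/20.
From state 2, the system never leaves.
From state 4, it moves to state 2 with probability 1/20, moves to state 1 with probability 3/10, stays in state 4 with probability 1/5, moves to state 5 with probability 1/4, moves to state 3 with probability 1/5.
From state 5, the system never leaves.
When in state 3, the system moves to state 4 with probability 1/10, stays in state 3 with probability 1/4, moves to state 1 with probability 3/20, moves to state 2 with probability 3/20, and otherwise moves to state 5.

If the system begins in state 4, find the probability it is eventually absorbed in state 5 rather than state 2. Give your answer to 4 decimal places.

Let h(s) be the probability of absorption at state 5 starting from transient state s. Then h(state 5) = 1 and h(state 2) = 0. By first-step analysis:
h(state 1) = 0.15·h(state 1) + 0.15·0 + 0.4·h(state 4) + 0.15·1 + 0.15·h(state 3)
h(state 4) = 0.3·h(state 1) + 0.05·0 + 0.2·h(state 4) + 0.25·1 + 0.2·h(state 3)
h(state 3) = 0.15·h(state 1) + 0.15·0 + 0.1·h(state 4) + 0.35·1 + 0.25·h(state 3)
Solving: h(state 1) = 0.6398, h(state 4) = 0.7252, h(state 3) = 0.6913.
Starting from state 4, the probability is 0.7252.

0.7252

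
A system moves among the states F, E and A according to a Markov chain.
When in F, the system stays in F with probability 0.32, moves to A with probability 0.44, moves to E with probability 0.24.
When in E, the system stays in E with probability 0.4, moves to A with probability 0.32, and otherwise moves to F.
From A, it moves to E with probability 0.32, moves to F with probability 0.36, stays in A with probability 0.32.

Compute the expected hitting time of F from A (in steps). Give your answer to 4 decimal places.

Let t(s) be the expected number of steps to first reach F from state s, with t(F) = 0. Conditioning on the first step:
t(E) = 1 + 0.4·t(E) + 0.32·t(A)
t(A) = 1 + 0.32·t(E) + 0.32·t(A)
Solving: t(E) = 3.2723, t(A) = 3.0105.
Expected steps from A to F: 3.0105.

3.0105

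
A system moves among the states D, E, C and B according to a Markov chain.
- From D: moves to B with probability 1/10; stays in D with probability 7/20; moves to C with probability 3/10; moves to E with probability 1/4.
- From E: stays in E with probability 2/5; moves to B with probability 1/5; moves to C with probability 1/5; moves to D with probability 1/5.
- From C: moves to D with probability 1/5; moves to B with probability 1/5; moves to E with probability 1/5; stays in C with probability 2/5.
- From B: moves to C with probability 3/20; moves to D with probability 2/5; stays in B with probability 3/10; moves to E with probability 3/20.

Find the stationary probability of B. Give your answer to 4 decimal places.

Let the stationary distribution be π with π = πP and π_1 + π_2 + π_3 + π_4 = 1.
π_1 = 0.35·π_1 + 0.2·π_2 + 0.2·π_3 + 0.4·π_4
π_2 = 0.25·π_1 + 0.4·π_2 + 0.2·π_3 + 0.15·π_4
π_3 = 0.3·π_1 + 0.2·π_2 + 0.4·π_3 + 0.15·π_4
Solving with the normalization constraint gives π = (0.2803, 0.2556, 0.2731, 0.1911).
So the stationary probability of B is 0.1911.

0.1911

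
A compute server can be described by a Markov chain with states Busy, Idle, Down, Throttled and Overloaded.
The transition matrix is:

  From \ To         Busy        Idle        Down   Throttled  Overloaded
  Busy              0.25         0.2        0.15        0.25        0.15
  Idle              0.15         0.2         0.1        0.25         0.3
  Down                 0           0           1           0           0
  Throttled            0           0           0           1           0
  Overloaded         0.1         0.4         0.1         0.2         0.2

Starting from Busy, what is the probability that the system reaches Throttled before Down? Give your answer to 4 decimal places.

Let h(s) be the probability of absorption at Throttled starting from transient state s. Then h(Throttled) = 1 and h(Down) = 0. By first-step analysis:
h(Busy) = 0.25·h(Busy) + 0.2·h(Idle) + 0.15·0 + 0.25·1 + 0.15·h(Overloaded)
h(Idle) = 0.15·h(Busy) + 0.2·h(Idle) + 0.1·0 + 0.25·1 + 0.3·h(Overloaded)
h(Overloaded) = 0.1·h(Busy) + 0.4·h(Idle) + 0.1·0 + 0.2·1 + 0.2·h(Overloaded)
Solving: h(Busy) = 0.6519, h(Idle) = 0.6881, h(Overloaded) = 0.6755.
Starting from Busy, the probability is 0.6519.

0.6519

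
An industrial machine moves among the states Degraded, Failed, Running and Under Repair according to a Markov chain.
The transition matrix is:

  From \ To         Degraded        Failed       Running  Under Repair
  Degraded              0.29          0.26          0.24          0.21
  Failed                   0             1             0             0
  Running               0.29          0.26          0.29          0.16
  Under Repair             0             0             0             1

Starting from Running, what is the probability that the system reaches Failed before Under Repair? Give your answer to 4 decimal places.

0.5984

Let h(s) be the probability of absorption at Failed starting from transient state s. Then h(Failed) = 1 and h(Under Repair) = 0. By first-step analysis:
h(Degraded) = 0.29·h(Degraded) + 0.26·1 + 0.24·h(Running) + 0.21·0
h(Running) = 0.29·h(Degraded) + 0.26·1 + 0.29·h(Running) + 0.16·0
Solving: h(Degraded) = 0.5685, h(Running) = 0.5984.
Starting from Running, the probability is 0.5984.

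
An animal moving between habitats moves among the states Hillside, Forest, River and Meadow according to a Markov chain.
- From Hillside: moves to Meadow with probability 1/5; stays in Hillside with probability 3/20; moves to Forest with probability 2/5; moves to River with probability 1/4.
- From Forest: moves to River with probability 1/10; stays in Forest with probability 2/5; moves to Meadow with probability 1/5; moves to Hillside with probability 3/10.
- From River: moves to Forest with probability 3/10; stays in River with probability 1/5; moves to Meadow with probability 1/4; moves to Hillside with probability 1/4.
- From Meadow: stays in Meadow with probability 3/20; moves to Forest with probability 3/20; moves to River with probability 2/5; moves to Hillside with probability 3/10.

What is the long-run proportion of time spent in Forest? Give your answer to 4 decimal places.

0.3278

Let the stationary distribution be π with π = πP and π_1 + π_2 + π_3 + π_4 = 1.
π_1 = 0.15·π_1 + 0.3·π_2 + 0.25·π_3 + 0.3·π_4
π_2 = 0.4·π_1 + 0.4·π_2 + 0.3·π_3 + 0.15·π_4
π_3 = 0.25·π_1 + 0.1·π_2 + 0.2·π_3 + 0.4·π_4
Solving with the normalization constraint gives π = (0.2513, 0.3278, 0.2200, 0.2010).
So the stationary probability of Forest is 0.3278.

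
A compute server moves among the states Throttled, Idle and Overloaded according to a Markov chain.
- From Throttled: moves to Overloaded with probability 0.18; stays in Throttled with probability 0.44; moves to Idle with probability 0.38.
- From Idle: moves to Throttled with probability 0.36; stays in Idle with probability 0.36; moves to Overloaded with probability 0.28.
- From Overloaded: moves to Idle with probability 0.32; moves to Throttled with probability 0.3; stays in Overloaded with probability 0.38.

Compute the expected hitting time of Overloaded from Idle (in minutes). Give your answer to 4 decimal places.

Let t(s) be the expected number of minutes to first reach Overloaded from state s, with t(Overloaded) = 0. Conditioning on the first minute:
t(Throttled) = 1 + 0.44·t(Throttled) + 0.38·t(Idle)
t(Idle) = 1 + 0.36·t(Throttled) + 0.36·t(Idle)
Solving: t(Throttled) = 4.6029, t(Idle) = 4.1516.
Expected minutes from Idle to Overloaded: 4.1516.

4.1516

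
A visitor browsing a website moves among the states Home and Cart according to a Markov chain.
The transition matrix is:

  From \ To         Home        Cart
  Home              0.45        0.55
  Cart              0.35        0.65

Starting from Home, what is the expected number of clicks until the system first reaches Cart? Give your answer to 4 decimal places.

1.8182

Let t(s) be the expected number of clicks to first reach Cart from state s, with t(Cart) = 0. Conditioning on the first click:
t(Home) = 1 + 0.45·t(Home)
Solving: t(Home) = 1.8182.
Expected clicks from Home to Cart: 1.8182.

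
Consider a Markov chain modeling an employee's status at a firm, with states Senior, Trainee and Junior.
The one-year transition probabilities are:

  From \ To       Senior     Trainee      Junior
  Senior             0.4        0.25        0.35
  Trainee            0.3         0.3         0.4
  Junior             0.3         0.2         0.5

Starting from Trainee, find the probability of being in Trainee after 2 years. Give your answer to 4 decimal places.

0.2450

Sum over the intermediate state after 1 year:
P = P(Trainee→Senior)·P(Senior→Trainee) + P(Trainee→Trainee)·P(Trainee→Trainee) + P(Trainee→Junior)·P(Junior→Trainee)
  = 0.3×0.25 + 0.3×0.3 + 0.4×0.2
  = 0.0750 + 0.0900 + 0.0800 = 0.2450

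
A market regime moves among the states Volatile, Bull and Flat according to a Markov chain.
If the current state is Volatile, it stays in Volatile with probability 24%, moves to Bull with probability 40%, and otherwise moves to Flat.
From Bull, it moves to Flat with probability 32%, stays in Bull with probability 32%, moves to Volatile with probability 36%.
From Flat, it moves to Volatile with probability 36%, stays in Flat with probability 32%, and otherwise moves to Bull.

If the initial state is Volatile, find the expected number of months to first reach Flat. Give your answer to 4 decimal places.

Let t(s) be the expected number of months to first reach Flat from state s, with t(Flat) = 0. Conditioning on the first month:
t(Volatile) = 1 + 0.24·t(Volatile) + 0.4·t(Bull)
t(Bull) = 1 + 0.36·t(Volatile) + 0.32·t(Bull)
Solving: t(Volatile) = 2.8970, t(Bull) = 3.0043.
Expected months from Volatile to Flat: 2.8970.

2.8970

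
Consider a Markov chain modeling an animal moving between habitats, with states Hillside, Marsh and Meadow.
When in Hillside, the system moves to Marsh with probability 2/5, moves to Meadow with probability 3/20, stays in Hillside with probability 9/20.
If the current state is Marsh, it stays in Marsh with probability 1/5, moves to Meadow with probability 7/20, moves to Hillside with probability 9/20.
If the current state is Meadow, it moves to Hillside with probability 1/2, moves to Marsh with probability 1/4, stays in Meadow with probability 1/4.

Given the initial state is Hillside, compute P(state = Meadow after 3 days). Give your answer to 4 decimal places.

Propagate the distribution vector 3 days from Hillside.
After 0 days: (1.0000, 0.0000, 0.0000)
After 1 day: (0.4500, 0.4000, 0.1500)
After 2 days: (0.4575, 0.2975, 0.2450)
After 3 days: (0.4623, 0.3038, 0.2340)
P(in Meadow after 3 days) = 0.2340

0.2340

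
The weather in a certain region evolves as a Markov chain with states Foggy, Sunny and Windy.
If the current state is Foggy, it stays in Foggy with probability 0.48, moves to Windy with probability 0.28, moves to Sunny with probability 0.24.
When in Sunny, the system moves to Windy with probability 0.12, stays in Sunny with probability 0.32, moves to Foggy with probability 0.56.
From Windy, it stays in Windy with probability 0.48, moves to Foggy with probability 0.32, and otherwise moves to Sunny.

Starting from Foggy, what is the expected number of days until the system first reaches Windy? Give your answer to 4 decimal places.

4.1971

Let t(s) be the expected number of days to first reach Windy from state s, with t(Windy) = 0. Conditioning on the first day:
t(Foggy) = 1 + 0.48·t(Foggy) + 0.24·t(Sunny)
t(Sunny) = 1 + 0.56·t(Foggy) + 0.32·t(Sunny)
Solving: t(Foggy) = 4.1971, t(Sunny) = 4.9270.
Expected days from Foggy to Windy: 4.1971.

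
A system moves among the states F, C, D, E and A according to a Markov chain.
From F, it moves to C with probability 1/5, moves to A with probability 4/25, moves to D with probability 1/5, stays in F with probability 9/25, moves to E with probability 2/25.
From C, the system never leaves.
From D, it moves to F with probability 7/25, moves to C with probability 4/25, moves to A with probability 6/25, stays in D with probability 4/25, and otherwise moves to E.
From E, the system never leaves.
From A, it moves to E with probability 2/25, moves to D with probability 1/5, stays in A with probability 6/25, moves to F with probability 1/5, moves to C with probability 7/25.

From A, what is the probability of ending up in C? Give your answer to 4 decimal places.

Let h(s) be the probability of absorption at C starting from transient state s. Then h(C) = 1 and h(E) = 0. By first-step analysis:
h(F) = 0.36·h(F) + 0.2·1 + 0.2·h(D) + 0.08·0 + 0.16·h(A)
h(D) = 0.28·h(F) + 0.16·1 + 0.16·h(D) + 0.16·0 + 0.24·h(A)
h(A) = 0.2·h(F) + 0.28·1 + 0.2·h(D) + 0.08·0 + 0.24·h(A)
Solving: h(F) = 0.6851, h(D) = 0.6224, h(A) = 0.7125.
Starting from A, the probability is 0.7125.

0.7125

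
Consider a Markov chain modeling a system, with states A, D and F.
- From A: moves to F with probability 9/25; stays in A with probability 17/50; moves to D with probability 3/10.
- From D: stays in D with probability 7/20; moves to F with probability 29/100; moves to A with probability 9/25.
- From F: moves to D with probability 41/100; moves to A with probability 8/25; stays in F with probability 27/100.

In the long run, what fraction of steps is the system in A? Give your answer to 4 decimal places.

Let the stationary distribution be π with π = πP and π_1 + π_2 + π_3 = 1.
π_1 = 0.34·π_1 + 0.36·π_2 + 0.32·π_3
π_2 = 0.3·π_1 + 0.35·π_2 + 0.41·π_3
Solving with the normalization constraint gives π = (0.3409, 0.3514, 0.3077).
So the stationary probability of A is 0.3409.

0.3409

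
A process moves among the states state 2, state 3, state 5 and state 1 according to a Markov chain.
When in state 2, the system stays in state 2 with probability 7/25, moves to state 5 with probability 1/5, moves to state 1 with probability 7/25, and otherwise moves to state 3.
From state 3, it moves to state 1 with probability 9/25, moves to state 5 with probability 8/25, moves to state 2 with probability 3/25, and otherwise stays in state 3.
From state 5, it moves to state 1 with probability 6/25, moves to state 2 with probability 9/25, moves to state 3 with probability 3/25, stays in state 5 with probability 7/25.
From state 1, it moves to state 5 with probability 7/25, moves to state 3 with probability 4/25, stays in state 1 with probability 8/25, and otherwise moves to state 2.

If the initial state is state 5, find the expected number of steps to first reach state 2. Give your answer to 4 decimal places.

Let t(s) be the expected number of steps to first reach state 2 from state s, with t(state 2) = 0. Conditioning on the first step:
t(state 3) = 1 + 0.2·t(state 3) + 0.32·t(state 5) + 0.36·t(state 1)
t(state 5) = 1 + 0.12·t(state 3) + 0.28·t(state 5) + 0.24·t(state 1)
t(state 1) = 1 + 0.16·t(state 3) + 0.28·t(state 5) + 0.32·t(state 1)
Solving: t(state 3) = 4.3781, t(state 5) = 3.4218, t(state 1) = 3.9097.
Expected steps from state 5 to state 2: 3.4218.

3.4218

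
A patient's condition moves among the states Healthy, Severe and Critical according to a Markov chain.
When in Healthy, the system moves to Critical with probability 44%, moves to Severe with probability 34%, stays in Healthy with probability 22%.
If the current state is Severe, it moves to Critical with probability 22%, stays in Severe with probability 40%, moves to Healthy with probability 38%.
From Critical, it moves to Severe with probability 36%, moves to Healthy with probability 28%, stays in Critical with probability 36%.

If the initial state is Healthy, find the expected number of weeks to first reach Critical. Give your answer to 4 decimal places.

2.7745

Let t(s) be the expected number of weeks to first reach Critical from state s, with t(Critical) = 0. Conditioning on the first week:
t(Healthy) = 1 + 0.22·t(Healthy) + 0.34·t(Severe)
t(Severe) = 1 + 0.38·t(Healthy) + 0.4·t(Severe)
Solving: t(Healthy) = 2.7745, t(Severe) = 3.4238.
Expected weeks from Healthy to Critical: 2.7745.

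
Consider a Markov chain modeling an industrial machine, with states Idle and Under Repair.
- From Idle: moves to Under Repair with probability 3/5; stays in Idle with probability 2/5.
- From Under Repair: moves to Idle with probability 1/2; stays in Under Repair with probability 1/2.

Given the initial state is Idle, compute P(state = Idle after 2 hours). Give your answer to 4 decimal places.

Sum over the intermediate state after 1 hour:
P = P(Idle→Idle)·P(Idle→Idle) + P(Idle→Under Repair)·P(Under Repair→Idle)
  = 0.4×0.4 + 0.6×0.5
  = 0.1600 + 0.3000 = 0.4600

0.4600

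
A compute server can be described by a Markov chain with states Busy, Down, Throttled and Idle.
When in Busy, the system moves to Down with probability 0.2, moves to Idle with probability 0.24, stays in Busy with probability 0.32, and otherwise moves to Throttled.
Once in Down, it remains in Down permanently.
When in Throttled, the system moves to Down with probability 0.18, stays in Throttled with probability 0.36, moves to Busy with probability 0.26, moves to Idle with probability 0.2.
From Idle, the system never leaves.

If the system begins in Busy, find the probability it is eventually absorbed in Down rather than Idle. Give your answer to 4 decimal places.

Let h(s) be the probability of absorption at Down starting from transient state s. Then h(Down) = 1 and h(Idle) = 0. By first-step analysis:
h(Busy) = 0.32·h(Busy) + 0.2·1 + 0.24·h(Throttled) + 0.24·0
h(Throttled) = 0.26·h(Busy) + 0.18·1 + 0.36·h(Throttled) + 0.2·0
Solving: h(Busy) = 0.4592, h(Throttled) = 0.4678.
Starting from Busy, the probability is 0.4592.

0.4592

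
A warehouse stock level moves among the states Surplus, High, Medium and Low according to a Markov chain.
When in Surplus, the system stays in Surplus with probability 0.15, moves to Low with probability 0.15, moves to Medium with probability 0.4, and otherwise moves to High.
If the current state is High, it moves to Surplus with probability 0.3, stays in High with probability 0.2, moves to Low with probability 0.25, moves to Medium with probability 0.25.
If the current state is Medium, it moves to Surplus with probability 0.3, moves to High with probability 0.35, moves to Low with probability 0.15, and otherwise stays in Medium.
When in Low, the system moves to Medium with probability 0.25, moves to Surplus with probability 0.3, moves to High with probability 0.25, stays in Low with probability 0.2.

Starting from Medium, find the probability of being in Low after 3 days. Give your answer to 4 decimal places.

Propagate the distribution vector 3 days from Medium.
After 0 days: (0.0000, 0.0000, 1.0000, 0.0000)
After 1 day: (0.3000, 0.3500, 0.2000, 0.1500)
After 2 days: (0.2550, 0.2675, 0.2850, 0.1925)
After 3 days: (0.2618, 0.2779, 0.2740, 0.1864)
P(in Low after 3 days) = 0.1864

0.1864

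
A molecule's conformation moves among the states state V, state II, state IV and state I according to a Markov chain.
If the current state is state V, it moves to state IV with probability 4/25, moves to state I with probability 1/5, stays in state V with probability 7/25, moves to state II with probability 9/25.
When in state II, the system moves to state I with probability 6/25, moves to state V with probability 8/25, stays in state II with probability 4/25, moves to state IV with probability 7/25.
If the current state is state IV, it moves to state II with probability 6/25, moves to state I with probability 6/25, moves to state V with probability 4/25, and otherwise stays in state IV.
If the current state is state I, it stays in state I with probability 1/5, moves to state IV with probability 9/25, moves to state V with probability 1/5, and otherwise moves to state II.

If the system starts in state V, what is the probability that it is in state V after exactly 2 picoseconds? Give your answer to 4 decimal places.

Propagate the distribution vector 2 picoseconds from state V.
After 0 picoseconds: (1.0000, 0.0000, 0.0000, 0.0000)
After 1 picosecond: (0.2800, 0.3600, 0.1600, 0.2000)
After 2 picoseconds: (0.2592, 0.2448, 0.2752, 0.2208)
P(in state V after 2 picoseconds) = 0.2592

0.2592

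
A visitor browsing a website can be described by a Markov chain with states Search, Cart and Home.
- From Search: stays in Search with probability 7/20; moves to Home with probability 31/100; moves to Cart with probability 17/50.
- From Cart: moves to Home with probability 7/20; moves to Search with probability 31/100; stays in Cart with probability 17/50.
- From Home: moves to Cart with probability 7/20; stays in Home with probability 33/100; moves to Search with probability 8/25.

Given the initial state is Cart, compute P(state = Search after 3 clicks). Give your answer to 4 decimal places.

0.3263

Propagate the distribution vector 3 clicks from Cart.
After 0 clicks: (0.0000, 1.0000, 0.0000)
After 1 click: (0.3100, 0.3400, 0.3500)
After 2 clicks: (0.3259, 0.3435, 0.3306)
After 3 clicks: (0.3263, 0.3433, 0.3304)
P(in Search after 3 clicks) = 0.3263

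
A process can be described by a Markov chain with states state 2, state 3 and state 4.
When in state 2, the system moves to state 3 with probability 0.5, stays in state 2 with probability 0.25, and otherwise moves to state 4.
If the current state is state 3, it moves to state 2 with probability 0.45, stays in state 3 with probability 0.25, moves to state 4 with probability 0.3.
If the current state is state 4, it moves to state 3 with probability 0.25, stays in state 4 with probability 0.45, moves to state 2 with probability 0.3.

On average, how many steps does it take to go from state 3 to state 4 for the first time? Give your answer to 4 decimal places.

3.5556

Let t(s) be the expected number of steps to first reach state 4 from state s, with t(state 4) = 0. Conditioning on the first step:
t(state 2) = 1 + 0.25·t(state 2) + 0.5·t(state 3)
t(state 3) = 1 + 0.45·t(state 2) + 0.25·t(state 3)
Solving: t(state 2) = 3.7037, t(state 3) = 3.5556.
Expected steps from state 3 to state 4: 3.5556.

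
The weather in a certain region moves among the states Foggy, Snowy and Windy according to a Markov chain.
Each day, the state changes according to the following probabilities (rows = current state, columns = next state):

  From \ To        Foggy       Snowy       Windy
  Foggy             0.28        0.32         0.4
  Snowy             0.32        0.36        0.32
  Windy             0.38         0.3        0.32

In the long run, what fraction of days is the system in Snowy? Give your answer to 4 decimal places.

Let the stationary distribution be π with π = πP and π_1 + π_2 + π_3 = 1.
π_1 = 0.28·π_1 + 0.32·π_2 + 0.38·π_3
π_2 = 0.32·π_1 + 0.36·π_2 + 0.3·π_3
Solving with the normalization constraint gives π = (0.3277, 0.3261, 0.3462).
So the stationary probability of Snowy is 0.3261.

0.3261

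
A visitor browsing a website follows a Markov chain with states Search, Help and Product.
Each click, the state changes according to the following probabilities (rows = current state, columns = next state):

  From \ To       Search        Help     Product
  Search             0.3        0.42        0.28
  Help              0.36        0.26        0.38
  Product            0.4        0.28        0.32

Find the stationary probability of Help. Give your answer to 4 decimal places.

Let the stationary distribution be π with π = πP and π_1 + π_2 + π_3 = 1.
π_1 = 0.3·π_1 + 0.36·π_2 + 0.4·π_3
π_2 = 0.42·π_1 + 0.26·π_2 + 0.28·π_3
Solving with the normalization constraint gives π = (0.3519, 0.3228, 0.3253).
So the stationary probability of Help is 0.3228.

0.3228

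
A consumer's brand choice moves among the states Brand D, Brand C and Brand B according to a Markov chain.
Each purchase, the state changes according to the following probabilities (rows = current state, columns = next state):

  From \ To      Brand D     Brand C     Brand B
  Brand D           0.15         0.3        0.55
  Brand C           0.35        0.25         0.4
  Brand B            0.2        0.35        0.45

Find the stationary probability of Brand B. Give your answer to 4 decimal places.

Let the stationary distribution be π with π = πP and π_1 + π_2 + π_3 = 1.
π_1 = 0.15·π_1 + 0.35·π_2 + 0.2·π_3
π_2 = 0.3·π_1 + 0.25·π_2 + 0.35·π_3
Solving with the normalization constraint gives π = (0.2344, 0.3075, 0.4581).
So the stationary probability of Brand B is 0.4581.

0.4581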